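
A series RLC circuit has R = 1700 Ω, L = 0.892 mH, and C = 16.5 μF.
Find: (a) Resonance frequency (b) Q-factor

Step 1 — Resonance condition Im(Z)=0 gives ω₀ = 1/√(LC).
Step 2 — ω₀ = 1/√(0.000892·1.65e-05) = 8243 rad/s.
Step 3 — f₀ = ω₀/(2π) = 1312 Hz.
Step 4 — Series Q: Q = ω₀L/R = 8243·0.000892/1700 = 0.004325.

(a) f₀ = 1312 Hz  (b) Q = 0.004325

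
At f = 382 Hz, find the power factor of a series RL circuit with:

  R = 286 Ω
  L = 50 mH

Step 1 — Angular frequency: ω = 2π·f = 2π·382 = 2400 rad/s.
Step 2 — Component impedances:
  R: Z = R = 286 Ω
  L: Z = jωL = j·2400·0.05 = 0 + j120 Ω
Step 3 — Series combination: Z_total = R + L = 286 + j120 Ω = 310.2∠22.8° Ω.
Step 4 — Power factor: PF = cos(φ) = Re(Z)/|Z| = 286/310.16 = 0.9221.
Step 5 — Type: Im(Z) = 120 ⇒ lagging (phase φ = 22.8°).

PF = 0.9221 (lagging, φ = 22.8°)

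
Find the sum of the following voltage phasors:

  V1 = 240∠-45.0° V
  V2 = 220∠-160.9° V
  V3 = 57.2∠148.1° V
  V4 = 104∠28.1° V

Step 1 — Convert each phasor to rectangular form:
  V1 = 240·(cos(-45.0°) + j·sin(-45.0°)) = 169.7 - j169.7 V
  V2 = 220·(cos(-160.9°) + j·sin(-160.9°)) = -207.9 - j71.99 V
  V3 = 57.2·(cos(148.1°) + j·sin(148.1°)) = -48.56 + j30.23 V
  V4 = 104·(cos(28.1°) + j·sin(28.1°)) = 91.74 + j48.99 V
Step 2 — Sum components: V_total = 4.997 - j162.5 V.
Step 3 — Convert to polar: |V_total| = 162.6 V, ∠V_total = -88.2°.

V_total = 162.6∠-88.2° V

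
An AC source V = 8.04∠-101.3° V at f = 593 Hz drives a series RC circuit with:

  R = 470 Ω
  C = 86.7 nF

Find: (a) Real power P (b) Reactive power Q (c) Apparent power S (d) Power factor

Step 1 — Angular frequency: ω = 2π·f = 2π·593 = 3726 rad/s.
Step 2 — Component impedances:
  R: Z = R = 470 Ω
  C: Z = 1/(jωC) = -j/(ω·C) = 0 - j3096 Ω
Step 3 — Series combination: Z_total = R + C = 470 - j3096 Ω = 3131∠-81.4° Ω.
Step 4 — Source phasor: V = 8.04∠-101.3° V = -1.575 - j7.884 V.
Step 5 — Current: I = V / Z = 0.002414 - j0.0008754 A = 0.002568∠-19.9° A.
Step 6 — Complex power: S = V·I* = 0.003099 - j0.02041 VA.
Step 7 — Real power: P = Re(S) = 0.003099 W.
Step 8 — Reactive power: Q = Im(S) = -0.02041 VAR.
Step 9 — Apparent power: |S| = 0.02065 VA.
Step 10 — Power factor: PF = P/|S| = 0.1501 (leading).

(a) P = 0.003099 W  (b) Q = -0.02041 VAR  (c) S = 0.02065 VA  (d) PF = 0.1501 (leading)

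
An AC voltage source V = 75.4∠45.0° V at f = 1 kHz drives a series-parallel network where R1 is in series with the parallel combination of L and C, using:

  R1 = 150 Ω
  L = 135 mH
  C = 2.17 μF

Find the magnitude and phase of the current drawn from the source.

Step 1 — Angular frequency: ω = 2π·f = 2π·1000 = 6283 rad/s.
Step 2 — Component impedances:
  R1: Z = R = 150 Ω
  L: Z = jωL = j·6283·0.135 = 0 + j848.2 Ω
  C: Z = 1/(jωC) = -j/(ω·C) = 0 - j73.34 Ω
Step 3 — Parallel branch: L || C = 1/(1/L + 1/C) = 0 - j80.29 Ω.
Step 4 — Series with R1: Z_total = R1 + (L || C) = 150 - j80.29 Ω = 170.1∠-28.2° Ω.
Step 5 — Source phasor: V = 75.4∠45.0° V = 53.32 + j53.32 V.
Step 6 — Ohm's law: I = V / Z_total = (53.32 + j53.32) / (150 - j80.29) = 0.1284 + j0.4242 A.
Step 7 — Convert to polar: |I| = 0.4432 A, ∠I = 73.2°.

I = 0.4432∠73.2° A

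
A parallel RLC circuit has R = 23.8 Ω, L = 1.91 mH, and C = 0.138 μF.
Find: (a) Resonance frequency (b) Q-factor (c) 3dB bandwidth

Step 1 — Resonance: ω₀ = 1/√(LC) = 1/√(0.00191·1.38e-07) = 6.159e+04 rad/s.
Step 2 — f₀ = ω₀/(2π) = 9803 Hz.
Step 3 — Parallel Q: Q = R/(ω₀L) = 23.8/(6.159e+04·0.00191) = 0.2023.
Step 4 — Bandwidth: Δω = ω₀/Q = 3.045e+05 rad/s; BW = Δω/(2π) = 4.846e+04 Hz.

(a) f₀ = 9803 Hz  (b) Q = 0.2023  (c) BW = 4.846e+04 Hz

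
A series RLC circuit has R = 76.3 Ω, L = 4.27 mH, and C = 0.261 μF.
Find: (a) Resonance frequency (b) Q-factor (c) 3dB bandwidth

Step 1 — Resonance: ω₀ = 1/√(LC) = 1/√(0.00427·2.61e-07) = 2.995e+04 rad/s.
Step 2 — f₀ = ω₀/(2π) = 4767 Hz.
Step 3 — Series Q: Q = ω₀L/R = 2.995e+04·0.00427/76.3 = 1.676.
Step 4 — Bandwidth: Δω = ω₀/Q = 1.787e+04 rad/s; BW = Δω/(2π) = 2844 Hz.

(a) f₀ = 4767 Hz  (b) Q = 1.676  (c) BW = 2844 Hz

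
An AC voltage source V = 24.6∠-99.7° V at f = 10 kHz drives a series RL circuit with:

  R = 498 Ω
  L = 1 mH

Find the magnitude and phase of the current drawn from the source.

Step 1 — Angular frequency: ω = 2π·f = 2π·1e+04 = 6.283e+04 rad/s.
Step 2 — Component impedances:
  R: Z = R = 498 Ω
  L: Z = jωL = j·6.283e+04·0.001 = 0 + j62.83 Ω
Step 3 — Series combination: Z_total = R + L = 498 + j62.83 Ω = 501.9∠7.2° Ω.
Step 4 — Source phasor: V = 24.6∠-99.7° V = -4.145 - j24.25 V.
Step 5 — Ohm's law: I = V / Z_total = (-4.145 - j24.25) / (498 + j62.83) = -0.01424 - j0.04689 A.
Step 6 — Convert to polar: |I| = 0.04901 A, ∠I = -106.9°.

I = 0.04901∠-106.9° A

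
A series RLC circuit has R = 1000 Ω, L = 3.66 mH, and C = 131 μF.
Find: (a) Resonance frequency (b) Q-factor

Step 1 — Resonance condition Im(Z)=0 gives ω₀ = 1/√(LC).
Step 2 — ω₀ = 1/√(0.00366·0.000131) = 1444 rad/s.
Step 3 — f₀ = ω₀/(2π) = 229.8 Hz.
Step 4 — Series Q: Q = ω₀L/R = 1444·0.00366/1000 = 0.005286.

(a) f₀ = 229.8 Hz  (b) Q = 0.005286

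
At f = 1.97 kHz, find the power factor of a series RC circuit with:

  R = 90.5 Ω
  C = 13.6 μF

Step 1 — Angular frequency: ω = 2π·f = 2π·1970 = 1.238e+04 rad/s.
Step 2 — Component impedances:
  R: Z = R = 90.5 Ω
  C: Z = 1/(jωC) = -j/(ω·C) = 0 - j5.94 Ω
Step 3 — Series combination: Z_total = R + C = 90.5 - j5.94 Ω = 90.69∠-3.8° Ω.
Step 4 — Power factor: PF = cos(φ) = Re(Z)/|Z| = 90.5/90.69 = 0.9979.
Step 5 — Type: Im(Z) = -5.94 ⇒ leading (phase φ = -3.8°).

PF = 0.9979 (leading, φ = -3.8°)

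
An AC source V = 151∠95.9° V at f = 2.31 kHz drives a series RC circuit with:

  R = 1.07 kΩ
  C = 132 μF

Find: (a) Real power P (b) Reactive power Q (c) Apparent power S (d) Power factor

Step 1 — Angular frequency: ω = 2π·f = 2π·2310 = 1.451e+04 rad/s.
Step 2 — Component impedances:
  R: Z = R = 1070 Ω
  C: Z = 1/(jωC) = -j/(ω·C) = 0 - j0.522 Ω
Step 3 — Series combination: Z_total = R + C = 1070 - j0.522 Ω = 1070∠-0.0° Ω.
Step 4 — Source phasor: V = 151∠95.9° V = -15.52 + j150.2 V.
Step 5 — Current: I = V / Z = -0.01457 + j0.1404 A = 0.1411∠95.9° A.
Step 6 — Complex power: S = V·I* = 21.31 - j0.01039 VA.
Step 7 — Real power: P = Re(S) = 21.31 W.
Step 8 — Reactive power: Q = Im(S) = -0.01039 VAR.
Step 9 — Apparent power: |S| = 21.31 VA.
Step 10 — Power factor: PF = P/|S| = 1 (leading).

(a) P = 21.31 W  (b) Q = -0.01039 VAR  (c) S = 21.31 VA  (d) PF = 1 (leading)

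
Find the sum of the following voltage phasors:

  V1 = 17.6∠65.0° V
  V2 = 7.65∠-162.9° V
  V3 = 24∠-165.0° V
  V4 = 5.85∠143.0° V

Step 1 — Convert each phasor to rectangular form:
  V1 = 17.6·(cos(65.0°) + j·sin(65.0°)) = 7.438 + j15.95 V
  V2 = 7.65·(cos(-162.9°) + j·sin(-162.9°)) = -7.312 - j2.249 V
  V3 = 24·(cos(-165.0°) + j·sin(-165.0°)) = -23.18 - j6.212 V
  V4 = 5.85·(cos(143.0°) + j·sin(143.0°)) = -4.672 + j3.521 V
Step 2 — Sum components: V_total = -27.73 + j11.01 V.
Step 3 — Convert to polar: |V_total| = 29.83 V, ∠V_total = 158.3°.

V_total = 29.83∠158.3° V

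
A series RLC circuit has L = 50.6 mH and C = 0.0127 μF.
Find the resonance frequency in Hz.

Step 1 — Resonance condition Im(Z)=0 gives ω₀ = 1/√(LC).
Step 2 — ω₀ = 1/√(0.0506·1.27e-08) = 3.945e+04 rad/s.
Step 3 — f₀ = ω₀/(2π) = 6278 Hz.

f₀ = 6278 Hz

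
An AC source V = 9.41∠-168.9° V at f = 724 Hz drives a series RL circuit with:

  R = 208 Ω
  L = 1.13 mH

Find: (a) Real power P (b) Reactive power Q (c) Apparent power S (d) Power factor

Step 1 — Angular frequency: ω = 2π·f = 2π·724 = 4549 rad/s.
Step 2 — Component impedances:
  R: Z = R = 208 Ω
  L: Z = jωL = j·4549·0.00113 = 0 + j5.14 Ω
Step 3 — Series combination: Z_total = R + L = 208 + j5.14 Ω = 208.1∠1.4° Ω.
Step 4 — Source phasor: V = 9.41∠-168.9° V = -9.234 - j1.812 V.
Step 5 — Current: I = V / Z = -0.04458 - j0.007608 A = 0.04523∠-170.3° A.
Step 6 — Complex power: S = V·I* = 0.4255 + j0.01051 VA.
Step 7 — Real power: P = Re(S) = 0.4255 W.
Step 8 — Reactive power: Q = Im(S) = 0.01051 VAR.
Step 9 — Apparent power: |S| = 0.4256 VA.
Step 10 — Power factor: PF = P/|S| = 0.9997 (lagging).

(a) P = 0.4255 W  (b) Q = 0.01051 VAR  (c) S = 0.4256 VA  (d) PF = 0.9997 (lagging)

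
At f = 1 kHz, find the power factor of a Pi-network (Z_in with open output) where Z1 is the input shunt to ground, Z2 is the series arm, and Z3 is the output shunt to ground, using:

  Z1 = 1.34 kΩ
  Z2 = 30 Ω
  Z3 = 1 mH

Step 1 — Angular frequency: ω = 2π·f = 2π·1000 = 6283 rad/s.
Step 2 — Component impedances:
  Z1: Z = R = 1340 Ω
  Z2: Z = R = 30 Ω
  Z3: Z = jωL = j·6283·0.001 = 0 + j6.283 Ω
Step 3 — With open output, the series arm Z2 and the output shunt Z3 appear in series to ground: Z2 + Z3 = 30 + j6.283 Ω.
Step 4 — Parallel with input shunt Z1: Z_in = Z1 || (Z2 + Z3) = 29.37 + j6.011 Ω = 29.98∠11.6° Ω.
Step 5 — Power factor: PF = cos(φ) = Re(Z)/|Z| = 29.37/29.98 = 0.9797.
Step 6 — Type: Im(Z) = 6.011 ⇒ lagging (phase φ = 11.6°).

PF = 0.9797 (lagging, φ = 11.6°)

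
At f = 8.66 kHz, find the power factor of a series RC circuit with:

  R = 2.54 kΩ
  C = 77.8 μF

Step 1 — Angular frequency: ω = 2π·f = 2π·8660 = 5.441e+04 rad/s.
Step 2 — Component impedances:
  R: Z = R = 2540 Ω
  C: Z = 1/(jωC) = -j/(ω·C) = 0 - j0.2362 Ω
Step 3 — Series combination: Z_total = R + C = 2540 - j0.2362 Ω = 2540∠-0.0° Ω.
Step 4 — Power factor: PF = cos(φ) = Re(Z)/|Z| = 2540/2540 = 1.
Step 5 — Type: Im(Z) = -0.2362 ⇒ leading (phase φ = -0.0°).

PF = 1 (leading, φ = -0.0°)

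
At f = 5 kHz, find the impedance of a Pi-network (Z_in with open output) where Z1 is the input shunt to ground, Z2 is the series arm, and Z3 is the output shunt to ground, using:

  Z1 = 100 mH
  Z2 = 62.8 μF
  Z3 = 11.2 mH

Step 1 — Angular frequency: ω = 2π·f = 2π·5000 = 3.142e+04 rad/s.
Step 2 — Component impedances:
  Z1: Z = jωL = j·3.142e+04·0.1 = 0 + j3142 Ω
  Z2: Z = 1/(jωC) = -j/(ω·C) = 0 - j0.5069 Ω
  Z3: Z = jωL = j·3.142e+04·0.0112 = 0 + j351.9 Ω
Step 3 — With open output, the series arm Z2 and the output shunt Z3 appear in series to ground: Z2 + Z3 = 0 + j351.4 Ω.
Step 4 — Parallel with input shunt Z1: Z_in = Z1 || (Z2 + Z3) = 0 + j316 Ω = 316∠90.0° Ω.

Z = 0 + j316 Ω = 316∠90.0° Ω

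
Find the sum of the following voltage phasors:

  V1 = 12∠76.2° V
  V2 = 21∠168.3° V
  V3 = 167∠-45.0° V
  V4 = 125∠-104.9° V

Step 1 — Convert each phasor to rectangular form:
  V1 = 12·(cos(76.2°) + j·sin(76.2°)) = 2.862 + j11.65 V
  V2 = 21·(cos(168.3°) + j·sin(168.3°)) = -20.56 + j4.259 V
  V3 = 167·(cos(-45.0°) + j·sin(-45.0°)) = 118.1 - j118.1 V
  V4 = 125·(cos(-104.9°) + j·sin(-104.9°)) = -32.14 - j120.8 V
Step 2 — Sum components: V_total = 68.24 - j223 V.
Step 3 — Convert to polar: |V_total| = 233.2 V, ∠V_total = -73.0°.

V_total = 233.2∠-73.0° V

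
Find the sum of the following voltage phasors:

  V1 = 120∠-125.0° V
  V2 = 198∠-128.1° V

Step 1 — Convert each phasor to rectangular form:
  V1 = 120·(cos(-125.0°) + j·sin(-125.0°)) = -68.83 - j98.3 V
  V2 = 198·(cos(-128.1°) + j·sin(-128.1°)) = -122.2 - j155.8 V
Step 2 — Sum components: V_total = -191 - j254.1 V.
Step 3 — Convert to polar: |V_total| = 317.9 V, ∠V_total = -126.9°.

V_total = 317.9∠-126.9° V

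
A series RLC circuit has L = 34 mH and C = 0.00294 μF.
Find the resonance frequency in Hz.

Step 1 — Resonance condition Im(Z)=0 gives ω₀ = 1/√(LC).
Step 2 — ω₀ = 1/√(0.034·2.94e-09) = 1e+05 rad/s.
Step 3 — f₀ = ω₀/(2π) = 1.592e+04 Hz.

f₀ = 1.592e+04 Hz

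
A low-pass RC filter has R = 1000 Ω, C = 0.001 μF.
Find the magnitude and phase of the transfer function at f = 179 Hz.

Step 1 — Angular frequency: ω = 2π·179 = 1125 rad/s.
Step 2 — Transfer function: H(jω) = 1/(1 + jωRC).
Step 3 — Denominator: 1 + jωRC = 1 + j·1125·1000·1e-09 = 1 + j0.001125.
Step 4 — H = 1 - j0.001125.
Step 5 — Magnitude: |H| = 1 (-0.0 dB); phase: φ = -0.1°.

|H| = 1 (-0.0 dB), φ = -0.1°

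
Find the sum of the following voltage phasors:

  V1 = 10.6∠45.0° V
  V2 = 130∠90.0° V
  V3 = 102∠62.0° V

Step 1 — Convert each phasor to rectangular form:
  V1 = 10.6·(cos(45.0°) + j·sin(45.0°)) = 7.495 + j7.495 V
  V2 = 130·(cos(90.0°) + j·sin(90.0°)) = 0 + j130 V
  V3 = 102·(cos(62.0°) + j·sin(62.0°)) = 47.89 + j90.06 V
Step 2 — Sum components: V_total = 55.38 + j227.6 V.
Step 3 — Convert to polar: |V_total| = 234.2 V, ∠V_total = 76.3°.

V_total = 234.2∠76.3° V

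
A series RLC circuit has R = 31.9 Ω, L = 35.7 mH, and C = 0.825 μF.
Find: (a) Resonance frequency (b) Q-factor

Step 1 — Resonance condition Im(Z)=0 gives ω₀ = 1/√(LC).
Step 2 — ω₀ = 1/√(0.0357·8.25e-07) = 5827 rad/s.
Step 3 — f₀ = ω₀/(2π) = 927.4 Hz.
Step 4 — Series Q: Q = ω₀L/R = 5827·0.0357/31.9 = 6.521.

(a) f₀ = 927.4 Hz  (b) Q = 6.521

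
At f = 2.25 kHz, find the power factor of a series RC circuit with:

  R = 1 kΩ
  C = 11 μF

Step 1 — Angular frequency: ω = 2π·f = 2π·2250 = 1.414e+04 rad/s.
Step 2 — Component impedances:
  R: Z = R = 1000 Ω
  C: Z = 1/(jωC) = -j/(ω·C) = 0 - j6.431 Ω
Step 3 — Series combination: Z_total = R + C = 1000 - j6.431 Ω = 1000∠-0.4° Ω.
Step 4 — Power factor: PF = cos(φ) = Re(Z)/|Z| = 1000/1000 = 1.
Step 5 — Type: Im(Z) = -6.431 ⇒ leading (phase φ = -0.4°).

PF = 1 (leading, φ = -0.4°)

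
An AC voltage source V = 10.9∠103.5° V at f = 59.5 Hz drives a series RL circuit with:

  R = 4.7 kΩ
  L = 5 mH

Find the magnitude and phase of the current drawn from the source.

Step 1 — Angular frequency: ω = 2π·f = 2π·59.5 = 373.8 rad/s.
Step 2 — Component impedances:
  R: Z = R = 4700 Ω
  L: Z = jωL = j·373.8·0.005 = 0 + j1.869 Ω
Step 3 — Series combination: Z_total = R + L = 4700 + j1.869 Ω = 4700∠0.0° Ω.
Step 4 — Source phasor: V = 10.9∠103.5° V = -2.545 + j10.6 V.
Step 5 — Ohm's law: I = V / Z_total = (-2.545 + j10.6) / (4700 + j1.869) = -0.0005405 + j0.002255 A.
Step 6 — Convert to polar: |I| = 0.002319 A, ∠I = 103.5°.

I = 0.002319∠103.5° A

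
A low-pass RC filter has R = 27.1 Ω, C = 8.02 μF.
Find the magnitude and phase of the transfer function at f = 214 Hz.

Step 1 — Angular frequency: ω = 2π·214 = 1345 rad/s.
Step 2 — Transfer function: H(jω) = 1/(1 + jωRC).
Step 3 — Denominator: 1 + jωRC = 1 + j·1345·27.1·8.02e-06 = 1 + j0.2922.
Step 4 — H = 0.9213 - j0.2692.
Step 5 — Magnitude: |H| = 0.9599 (-0.4 dB); phase: φ = -16.3°.

|H| = 0.9599 (-0.4 dB), φ = -16.3°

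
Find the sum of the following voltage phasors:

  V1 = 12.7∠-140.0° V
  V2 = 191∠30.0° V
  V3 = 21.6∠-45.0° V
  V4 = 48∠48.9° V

Step 1 — Convert each phasor to rectangular form:
  V1 = 12.7·(cos(-140.0°) + j·sin(-140.0°)) = -9.729 - j8.163 V
  V2 = 191·(cos(30.0°) + j·sin(30.0°)) = 165.4 + j95.5 V
  V3 = 21.6·(cos(-45.0°) + j·sin(-45.0°)) = 15.27 - j15.27 V
  V4 = 48·(cos(48.9°) + j·sin(48.9°)) = 31.55 + j36.17 V
Step 2 — Sum components: V_total = 202.5 + j108.2 V.
Step 3 — Convert to polar: |V_total| = 229.6 V, ∠V_total = 28.1°.

V_total = 229.6∠28.1° V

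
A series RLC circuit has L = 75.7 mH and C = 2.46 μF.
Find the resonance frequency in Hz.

Step 1 — Resonance condition Im(Z)=0 gives ω₀ = 1/√(LC).
Step 2 — ω₀ = 1/√(0.0757·2.46e-06) = 2317 rad/s.
Step 3 — f₀ = ω₀/(2π) = 368.8 Hz.

f₀ = 368.8 Hz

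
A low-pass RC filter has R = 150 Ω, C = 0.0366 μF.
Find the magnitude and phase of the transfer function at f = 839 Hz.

Step 1 — Angular frequency: ω = 2π·839 = 5272 rad/s.
Step 2 — Transfer function: H(jω) = 1/(1 + jωRC).
Step 3 — Denominator: 1 + jωRC = 1 + j·5272·150·3.66e-08 = 1 + j0.02894.
Step 4 — H = 0.9992 - j0.02892.
Step 5 — Magnitude: |H| = 0.9996 (-0.0 dB); phase: φ = -1.7°.

|H| = 0.9996 (-0.0 dB), φ = -1.7°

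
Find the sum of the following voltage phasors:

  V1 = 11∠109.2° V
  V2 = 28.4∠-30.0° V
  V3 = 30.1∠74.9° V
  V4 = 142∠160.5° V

Step 1 — Convert each phasor to rectangular form:
  V1 = 11·(cos(109.2°) + j·sin(109.2°)) = -3.618 + j10.39 V
  V2 = 28.4·(cos(-30.0°) + j·sin(-30.0°)) = 24.6 - j14.2 V
  V3 = 30.1·(cos(74.9°) + j·sin(74.9°)) = 7.841 + j29.06 V
  V4 = 142·(cos(160.5°) + j·sin(160.5°)) = -133.9 + j47.4 V
Step 2 — Sum components: V_total = -105 + j72.65 V.
Step 3 — Convert to polar: |V_total| = 127.7 V, ∠V_total = 145.3°.

V_total = 127.7∠145.3° V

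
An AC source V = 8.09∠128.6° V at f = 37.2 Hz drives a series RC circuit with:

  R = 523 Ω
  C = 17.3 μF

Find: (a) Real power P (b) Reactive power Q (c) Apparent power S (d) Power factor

Step 1 — Angular frequency: ω = 2π·f = 2π·37.2 = 233.7 rad/s.
Step 2 — Component impedances:
  R: Z = R = 523 Ω
  C: Z = 1/(jωC) = -j/(ω·C) = 0 - j247.3 Ω
Step 3 — Series combination: Z_total = R + C = 523 - j247.3 Ω = 578.5∠-25.3° Ω.
Step 4 — Source phasor: V = 8.09∠128.6° V = -5.047 + j6.323 V.
Step 5 — Current: I = V / Z = -0.01256 + j0.00615 A = 0.01398∠153.9° A.
Step 6 — Complex power: S = V·I* = 0.1023 - j0.04836 VA.
Step 7 — Real power: P = Re(S) = 0.1023 W.
Step 8 — Reactive power: Q = Im(S) = -0.04836 VAR.
Step 9 — Apparent power: |S| = 0.1131 VA.
Step 10 — Power factor: PF = P/|S| = 0.904 (leading).

(a) P = 0.1023 W  (b) Q = -0.04836 VAR  (c) S = 0.1131 VA  (d) PF = 0.904 (leading)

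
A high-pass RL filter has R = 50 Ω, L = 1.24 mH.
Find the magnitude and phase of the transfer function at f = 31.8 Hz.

Step 1 — Angular frequency: ω = 2π·31.8 = 199.8 rad/s.
Step 2 — Transfer function: H(jω) = jωL/(R + jωL).
Step 3 — Numerator jωL = j·0.2478; denominator R + jωL = 50 + j0.2478.
Step 4 — H = 2.455e-05 + j0.004955.
Step 5 — Magnitude: |H| = 0.004955 (-46.1 dB); phase: φ = 89.7°.

|H| = 0.004955 (-46.1 dB), φ = 89.7°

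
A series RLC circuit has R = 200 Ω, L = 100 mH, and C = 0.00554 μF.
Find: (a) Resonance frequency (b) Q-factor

Step 1 — Resonance condition Im(Z)=0 gives ω₀ = 1/√(LC).
Step 2 — ω₀ = 1/√(0.1·5.54e-09) = 4.249e+04 rad/s.
Step 3 — f₀ = ω₀/(2π) = 6762 Hz.
Step 4 — Series Q: Q = ω₀L/R = 4.249e+04·0.1/200 = 21.24.

(a) f₀ = 6762 Hz  (b) Q = 21.24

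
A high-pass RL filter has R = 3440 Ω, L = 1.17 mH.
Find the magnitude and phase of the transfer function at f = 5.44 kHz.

Step 1 — Angular frequency: ω = 2π·5440 = 3.418e+04 rad/s.
Step 2 — Transfer function: H(jω) = jωL/(R + jωL).
Step 3 — Numerator jωL = j·39.99; denominator R + jωL = 3440 + j39.99.
Step 4 — H = 0.0001351 + j0.01162.
Step 5 — Magnitude: |H| = 0.01162 (-38.7 dB); phase: φ = 89.3°.

|H| = 0.01162 (-38.7 dB), φ = 89.3°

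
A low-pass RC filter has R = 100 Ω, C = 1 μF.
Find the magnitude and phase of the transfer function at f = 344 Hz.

Step 1 — Angular frequency: ω = 2π·344 = 2161 rad/s.
Step 2 — Transfer function: H(jω) = 1/(1 + jωRC).
Step 3 — Denominator: 1 + jωRC = 1 + j·2161·100·1e-06 = 1 + j0.2161.
Step 4 — H = 0.9554 - j0.2065.
Step 5 — Magnitude: |H| = 0.9774 (-0.2 dB); phase: φ = -12.2°.

|H| = 0.9774 (-0.2 dB), φ = -12.2°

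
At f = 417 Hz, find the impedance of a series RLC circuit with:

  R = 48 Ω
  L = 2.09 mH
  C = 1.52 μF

Step 1 — Angular frequency: ω = 2π·f = 2π·417 = 2620 rad/s.
Step 2 — Component impedances:
  R: Z = R = 48 Ω
  L: Z = jωL = j·2620·0.00209 = 0 + j5.476 Ω
  C: Z = 1/(jωC) = -j/(ω·C) = 0 - j251.1 Ω
Step 3 — Series combination: Z_total = R + L + C = 48 - j245.6 Ω = 250.3∠-78.9° Ω.

Z = 48 - j245.6 Ω = 250.3∠-78.9° Ω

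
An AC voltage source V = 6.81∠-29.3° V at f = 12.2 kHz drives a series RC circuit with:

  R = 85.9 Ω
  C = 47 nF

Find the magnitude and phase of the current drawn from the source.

Step 1 — Angular frequency: ω = 2π·f = 2π·1.22e+04 = 7.665e+04 rad/s.
Step 2 — Component impedances:
  R: Z = R = 85.9 Ω
  C: Z = 1/(jωC) = -j/(ω·C) = 0 - j277.6 Ω
Step 3 — Series combination: Z_total = R + C = 85.9 - j277.6 Ω = 290.6∠-72.8° Ω.
Step 4 — Source phasor: V = 6.81∠-29.3° V = 5.939 - j3.333 V.
Step 5 — Ohm's law: I = V / Z_total = (5.939 - j3.333) / (85.9 - j277.6) = 0.017 + j0.01613 A.
Step 6 — Convert to polar: |I| = 0.02344 A, ∠I = 43.5°.

I = 0.02344∠43.5° A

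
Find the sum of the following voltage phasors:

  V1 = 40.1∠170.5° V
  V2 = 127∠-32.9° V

Step 1 — Convert each phasor to rectangular form:
  V1 = 40.1·(cos(170.5°) + j·sin(170.5°)) = -39.55 + j6.618 V
  V2 = 127·(cos(-32.9°) + j·sin(-32.9°)) = 106.6 - j68.98 V
Step 2 — Sum components: V_total = 67.08 - j62.36 V.
Step 3 — Convert to polar: |V_total| = 91.59 V, ∠V_total = -42.9°.

V_total = 91.59∠-42.9° V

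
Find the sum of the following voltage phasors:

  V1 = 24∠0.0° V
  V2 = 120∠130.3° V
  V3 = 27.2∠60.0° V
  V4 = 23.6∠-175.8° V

Step 1 — Convert each phasor to rectangular form:
  V1 = 24·(cos(0.0°) + j·sin(0.0°)) = 24 V
  V2 = 120·(cos(130.3°) + j·sin(130.3°)) = -77.61 + j91.52 V
  V3 = 27.2·(cos(60.0°) + j·sin(60.0°)) = 13.6 + j23.56 V
  V4 = 23.6·(cos(-175.8°) + j·sin(-175.8°)) = -23.54 - j1.728 V
Step 2 — Sum components: V_total = -63.55 + j113.3 V.
Step 3 — Convert to polar: |V_total| = 129.9 V, ∠V_total = 119.3°.

V_total = 129.9∠119.3° V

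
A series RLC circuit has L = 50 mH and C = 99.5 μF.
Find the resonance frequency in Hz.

Step 1 — Resonance condition Im(Z)=0 gives ω₀ = 1/√(LC).
Step 2 — ω₀ = 1/√(0.05·9.95e-05) = 448.3 rad/s.
Step 3 — f₀ = ω₀/(2π) = 71.35 Hz.

f₀ = 71.35 Hz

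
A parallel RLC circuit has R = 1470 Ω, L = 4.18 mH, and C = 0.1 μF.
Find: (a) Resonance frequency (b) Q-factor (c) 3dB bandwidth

Step 1 — Resonance: ω₀ = 1/√(LC) = 1/√(0.00418·1e-07) = 4.891e+04 rad/s.
Step 2 — f₀ = ω₀/(2π) = 7785 Hz.
Step 3 — Parallel Q: Q = R/(ω₀L) = 1470/(4.891e+04·0.00418) = 7.19.
Step 4 — Bandwidth: Δω = ω₀/Q = 6803 rad/s; BW = Δω/(2π) = 1083 Hz.

(a) f₀ = 7785 Hz  (b) Q = 7.19  (c) BW = 1083 Hz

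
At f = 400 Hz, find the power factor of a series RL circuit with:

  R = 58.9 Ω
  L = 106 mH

Step 1 — Angular frequency: ω = 2π·f = 2π·400 = 2513 rad/s.
Step 2 — Component impedances:
  R: Z = R = 58.9 Ω
  L: Z = jωL = j·2513·0.106 = 0 + j266.4 Ω
Step 3 — Series combination: Z_total = R + L = 58.9 + j266.4 Ω = 272.8∠77.5° Ω.
Step 4 — Power factor: PF = cos(φ) = Re(Z)/|Z| = 58.9/272.8 = 0.2159.
Step 5 — Type: Im(Z) = 266.4 ⇒ lagging (phase φ = 77.5°).

PF = 0.2159 (lagging, φ = 77.5°)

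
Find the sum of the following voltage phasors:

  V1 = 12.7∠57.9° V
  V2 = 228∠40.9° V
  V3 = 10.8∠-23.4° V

Step 1 — Convert each phasor to rectangular form:
  V1 = 12.7·(cos(57.9°) + j·sin(57.9°)) = 6.749 + j10.76 V
  V2 = 228·(cos(40.9°) + j·sin(40.9°)) = 172.3 + j149.3 V
  V3 = 10.8·(cos(-23.4°) + j·sin(-23.4°)) = 9.912 - j4.289 V
Step 2 — Sum components: V_total = 189 + j155.8 V.
Step 3 — Convert to polar: |V_total| = 244.9 V, ∠V_total = 39.5°.

V_total = 244.9∠39.5° V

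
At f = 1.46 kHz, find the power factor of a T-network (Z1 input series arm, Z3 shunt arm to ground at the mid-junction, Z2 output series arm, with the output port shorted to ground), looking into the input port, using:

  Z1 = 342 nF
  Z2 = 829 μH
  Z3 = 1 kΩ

Step 1 — Angular frequency: ω = 2π·f = 2π·1460 = 9173 rad/s.
Step 2 — Component impedances:
  Z1: Z = 1/(jωC) = -j/(ω·C) = 0 - j318.7 Ω
  Z2: Z = jωL = j·9173·0.000829 = 0 + j7.605 Ω
  Z3: Z = R = 1000 Ω
Step 3 — With the output port shorted to ground, the output series arm Z2 runs from the junction to ground; the shunt arm Z3 also runs from the junction to ground. They appear in parallel: Z3 || Z2 = 0.05783 + j7.604 Ω.
Step 4 — Series with input arm Z1: Z_in = Z1 + (Z3 || Z2) = 0.05783 - j311.1 Ω = 311.1∠-90.0° Ω.
Step 5 — Power factor: PF = cos(φ) = Re(Z)/|Z| = 0.05783/311.1 = 0.0001859.
Step 6 — Type: Im(Z) = -311.1 ⇒ leading (phase φ = -90.0°).

PF = 0.0001859 (leading, φ = -90.0°)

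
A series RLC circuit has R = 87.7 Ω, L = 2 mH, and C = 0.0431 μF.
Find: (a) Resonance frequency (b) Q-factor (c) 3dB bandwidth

Step 1 — Resonance: ω₀ = 1/√(LC) = 1/√(0.002·4.31e-08) = 1.077e+05 rad/s.
Step 2 — f₀ = ω₀/(2π) = 1.714e+04 Hz.
Step 3 — Series Q: Q = ω₀L/R = 1.077e+05·0.002/87.7 = 2.456.
Step 4 — Bandwidth: Δω = ω₀/Q = 4.385e+04 rad/s; BW = Δω/(2π) = 6979 Hz.

(a) f₀ = 1.714e+04 Hz  (b) Q = 2.456  (c) BW = 6979 Hz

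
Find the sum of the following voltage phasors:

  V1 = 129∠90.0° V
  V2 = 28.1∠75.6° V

Step 1 — Convert each phasor to rectangular form:
  V1 = 129·(cos(90.0°) + j·sin(90.0°)) = 0 + j129 V
  V2 = 28.1·(cos(75.6°) + j·sin(75.6°)) = 6.988 + j27.22 V
Step 2 — Sum components: V_total = 6.988 + j156.2 V.
Step 3 — Convert to polar: |V_total| = 156.4 V, ∠V_total = 87.4°.

V_total = 156.4∠87.4° V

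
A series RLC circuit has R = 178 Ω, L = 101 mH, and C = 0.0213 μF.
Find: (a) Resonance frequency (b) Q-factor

Step 1 — Resonance condition Im(Z)=0 gives ω₀ = 1/√(LC).
Step 2 — ω₀ = 1/√(0.101·2.13e-08) = 2.156e+04 rad/s.
Step 3 — f₀ = ω₀/(2π) = 3431 Hz.
Step 4 — Series Q: Q = ω₀L/R = 2.156e+04·0.101/178 = 12.23.

(a) f₀ = 3431 Hz  (b) Q = 12.23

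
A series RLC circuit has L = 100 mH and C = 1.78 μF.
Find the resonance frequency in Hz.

Step 1 — Resonance condition Im(Z)=0 gives ω₀ = 1/√(LC).
Step 2 — ω₀ = 1/√(0.1·1.78e-06) = 2370 rad/s.
Step 3 — f₀ = ω₀/(2π) = 377.2 Hz.

f₀ = 377.2 Hz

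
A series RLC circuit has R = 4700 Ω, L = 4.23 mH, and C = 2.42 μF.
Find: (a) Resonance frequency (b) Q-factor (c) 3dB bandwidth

Step 1 — Resonance: ω₀ = 1/√(LC) = 1/√(0.00423·2.42e-06) = 9884 rad/s.
Step 2 — f₀ = ω₀/(2π) = 1573 Hz.
Step 3 — Series Q: Q = ω₀L/R = 9884·0.00423/4700 = 0.008895.
Step 4 — Bandwidth: Δω = ω₀/Q = 1.111e+06 rad/s; BW = Δω/(2π) = 1.768e+05 Hz.

(a) f₀ = 1573 Hz  (b) Q = 0.008895  (c) BW = 1.768e+05 Hz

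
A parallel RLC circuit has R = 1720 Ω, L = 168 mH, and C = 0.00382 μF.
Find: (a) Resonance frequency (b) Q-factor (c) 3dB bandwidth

Step 1 — Resonance: ω₀ = 1/√(LC) = 1/√(0.168·3.82e-09) = 3.947e+04 rad/s.
Step 2 — f₀ = ω₀/(2π) = 6283 Hz.
Step 3 — Parallel Q: Q = R/(ω₀L) = 1720/(3.947e+04·0.168) = 0.2594.
Step 4 — Bandwidth: Δω = ω₀/Q = 1.522e+05 rad/s; BW = Δω/(2π) = 2.422e+04 Hz.

(a) f₀ = 6283 Hz  (b) Q = 0.2594  (c) BW = 2.422e+04 Hz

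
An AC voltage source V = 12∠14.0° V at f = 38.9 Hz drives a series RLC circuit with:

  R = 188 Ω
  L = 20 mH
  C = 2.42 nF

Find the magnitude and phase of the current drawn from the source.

Step 1 — Angular frequency: ω = 2π·f = 2π·38.9 = 244.4 rad/s.
Step 2 — Component impedances:
  R: Z = R = 188 Ω
  L: Z = jωL = j·244.4·0.02 = 0 + j4.888 Ω
  C: Z = 1/(jωC) = -j/(ω·C) = 0 - j1.691e+06 Ω
Step 3 — Series combination: Z_total = R + L + C = 188 - j1.691e+06 Ω = 1.691e+06∠-90.0° Ω.
Step 4 — Source phasor: V = 12∠14.0° V = 11.64 + j2.903 V.
Step 5 — Ohm's law: I = V / Z_total = (11.64 + j2.903) / (188 - j1.691e+06) = -1.716e-06 + j6.887e-06 A.
Step 6 — Convert to polar: |I| = 7.098e-06 A, ∠I = 104.0°.

I = 7.098e-06∠104.0° A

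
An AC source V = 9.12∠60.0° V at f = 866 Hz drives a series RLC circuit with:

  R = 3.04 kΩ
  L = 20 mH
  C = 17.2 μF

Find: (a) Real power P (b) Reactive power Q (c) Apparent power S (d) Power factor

Step 1 — Angular frequency: ω = 2π·f = 2π·866 = 5441 rad/s.
Step 2 — Component impedances:
  R: Z = R = 3040 Ω
  L: Z = jωL = j·5441·0.02 = 0 + j108.8 Ω
  C: Z = 1/(jωC) = -j/(ω·C) = 0 - j10.68 Ω
Step 3 — Series combination: Z_total = R + L + C = 3040 + j98.14 Ω = 3042∠1.8° Ω.
Step 4 — Source phasor: V = 9.12∠60.0° V = 4.56 + j7.898 V.
Step 5 — Current: I = V / Z = 0.001582 + j0.002547 A = 0.002998∠58.2° A.
Step 6 — Complex power: S = V·I* = 0.02733 + j0.0008823 VA.
Step 7 — Real power: P = Re(S) = 0.02733 W.
Step 8 — Reactive power: Q = Im(S) = 0.0008823 VAR.
Step 9 — Apparent power: |S| = 0.02735 VA.
Step 10 — Power factor: PF = P/|S| = 0.9995 (lagging).

(a) P = 0.02733 W  (b) Q = 0.0008823 VAR  (c) S = 0.02735 VA  (d) PF = 0.9995 (lagging)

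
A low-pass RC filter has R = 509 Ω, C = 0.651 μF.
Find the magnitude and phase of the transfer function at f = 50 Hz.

Step 1 — Angular frequency: ω = 2π·50 = 314.2 rad/s.
Step 2 — Transfer function: H(jω) = 1/(1 + jωRC).
Step 3 — Denominator: 1 + jωRC = 1 + j·314.2·509·6.51e-07 = 1 + j0.1041.
Step 4 — H = 0.9893 - j0.103.
Step 5 — Magnitude: |H| = 0.9946 (-0.0 dB); phase: φ = -5.9°.

|H| = 0.9946 (-0.0 dB), φ = -5.9°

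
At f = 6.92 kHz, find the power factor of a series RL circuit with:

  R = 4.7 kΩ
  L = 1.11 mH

Step 1 — Angular frequency: ω = 2π·f = 2π·6920 = 4.348e+04 rad/s.
Step 2 — Component impedances:
  R: Z = R = 4700 Ω
  L: Z = jωL = j·4.348e+04·0.00111 = 0 + j48.26 Ω
Step 3 — Series combination: Z_total = R + L = 4700 + j48.26 Ω = 4700∠0.6° Ω.
Step 4 — Power factor: PF = cos(φ) = Re(Z)/|Z| = 4700/4700.25 = 0.9999.
Step 5 — Type: Im(Z) = 48.26 ⇒ lagging (phase φ = 0.6°).

PF = 0.9999 (lagging, φ = 0.6°)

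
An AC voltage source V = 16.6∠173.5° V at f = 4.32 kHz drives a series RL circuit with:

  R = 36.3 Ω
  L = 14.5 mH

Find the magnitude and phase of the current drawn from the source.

Step 1 — Angular frequency: ω = 2π·f = 2π·4320 = 2.714e+04 rad/s.
Step 2 — Component impedances:
  R: Z = R = 36.3 Ω
  L: Z = jωL = j·2.714e+04·0.0145 = 0 + j393.6 Ω
Step 3 — Series combination: Z_total = R + L = 36.3 + j393.6 Ω = 395.2∠84.7° Ω.
Step 4 — Source phasor: V = 16.6∠173.5° V = -16.49 + j1.879 V.
Step 5 — Ohm's law: I = V / Z_total = (-16.49 + j1.879) / (36.3 + j393.6) = 0.0009019 + j0.04199 A.
Step 6 — Convert to polar: |I| = 0.042 A, ∠I = 88.8°.

I = 0.042∠88.8° A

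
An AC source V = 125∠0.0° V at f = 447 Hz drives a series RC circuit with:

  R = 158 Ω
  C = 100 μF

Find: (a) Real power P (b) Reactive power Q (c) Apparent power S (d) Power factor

Step 1 — Angular frequency: ω = 2π·f = 2π·447 = 2809 rad/s.
Step 2 — Component impedances:
  R: Z = R = 158 Ω
  C: Z = 1/(jωC) = -j/(ω·C) = 0 - j3.561 Ω
Step 3 — Series combination: Z_total = R + C = 158 - j3.561 Ω = 158∠-1.3° Ω.
Step 4 — Source phasor: V = 125∠0.0° V = 125 V.
Step 5 — Current: I = V / Z = 0.7907 + j0.01782 A = 0.7909∠1.3° A.
Step 6 — Complex power: S = V·I* = 98.84 - j2.227 VA.
Step 7 — Real power: P = Re(S) = 98.84 W.
Step 8 — Reactive power: Q = Im(S) = -2.227 VAR.
Step 9 — Apparent power: |S| = 98.87 VA.
Step 10 — Power factor: PF = P/|S| = 0.9997 (leading).

(a) P = 98.84 W  (b) Q = -2.227 VAR  (c) S = 98.87 VA  (d) PF = 0.9997 (leading)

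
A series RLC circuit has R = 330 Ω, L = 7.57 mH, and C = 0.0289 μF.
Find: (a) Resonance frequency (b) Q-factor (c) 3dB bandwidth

Step 1 — Resonance: ω₀ = 1/√(LC) = 1/√(0.00757·2.89e-08) = 6.761e+04 rad/s.
Step 2 — f₀ = ω₀/(2π) = 1.076e+04 Hz.
Step 3 — Series Q: Q = ω₀L/R = 6.761e+04·0.00757/330 = 1.551.
Step 4 — Bandwidth: Δω = ω₀/Q = 4.359e+04 rad/s; BW = Δω/(2π) = 6938 Hz.

(a) f₀ = 1.076e+04 Hz  (b) Q = 1.551  (c) BW = 6938 Hz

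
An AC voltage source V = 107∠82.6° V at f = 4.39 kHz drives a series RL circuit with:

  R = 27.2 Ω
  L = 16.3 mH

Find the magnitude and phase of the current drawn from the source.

Step 1 — Angular frequency: ω = 2π·f = 2π·4390 = 2.758e+04 rad/s.
Step 2 — Component impedances:
  R: Z = R = 27.2 Ω
  L: Z = jωL = j·2.758e+04·0.0163 = 0 + j449.6 Ω
Step 3 — Series combination: Z_total = R + L = 27.2 + j449.6 Ω = 450.4∠86.5° Ω.
Step 4 — Source phasor: V = 107∠82.6° V = 13.78 + j106.1 V.
Step 5 — Ohm's law: I = V / Z_total = (13.78 + j106.1) / (27.2 + j449.6) = 0.237 - j0.01631 A.
Step 6 — Convert to polar: |I| = 0.2376 A, ∠I = -3.9°.

I = 0.2376∠-3.9° A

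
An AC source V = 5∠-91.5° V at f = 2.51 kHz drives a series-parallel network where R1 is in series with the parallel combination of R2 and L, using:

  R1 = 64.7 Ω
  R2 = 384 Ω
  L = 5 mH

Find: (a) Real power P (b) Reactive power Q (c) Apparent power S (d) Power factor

Step 1 — Angular frequency: ω = 2π·f = 2π·2510 = 1.577e+04 rad/s.
Step 2 — Component impedances:
  R1: Z = R = 64.7 Ω
  R2: Z = R = 384 Ω
  L: Z = jωL = j·1.577e+04·0.005 = 0 + j78.85 Ω
Step 3 — Parallel branch: R2 || L = 1/(1/R2 + 1/L) = 15.54 + j75.66 Ω.
Step 4 — Series with R1: Z_total = R1 + (R2 || L) = 80.24 + j75.66 Ω = 110.3∠43.3° Ω.
Step 5 — Source phasor: V = 5∠-91.5° V = -0.1309 - j4.998 V.
Step 6 — Current: I = V / Z = -0.03196 - j0.03216 A = 0.04534∠-134.8° A.
Step 7 — Complex power: S = V·I* = 0.1649 + j0.1555 VA.
Step 8 — Real power: P = Re(S) = 0.1649 W.
Step 9 — Reactive power: Q = Im(S) = 0.1555 VAR.
Step 10 — Apparent power: |S| = 0.2267 VA.
Step 11 — Power factor: PF = P/|S| = 0.7275 (lagging).

(a) P = 0.1649 W  (b) Q = 0.1555 VAR  (c) S = 0.2267 VA  (d) PF = 0.7275 (lagging)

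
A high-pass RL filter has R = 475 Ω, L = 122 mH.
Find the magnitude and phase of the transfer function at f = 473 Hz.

Step 1 — Angular frequency: ω = 2π·473 = 2972 rad/s.
Step 2 — Transfer function: H(jω) = jωL/(R + jωL).
Step 3 — Numerator jωL = j·362.6; denominator R + jωL = 475 + j362.6.
Step 4 — H = 0.3682 + j0.4823.
Step 5 — Magnitude: |H| = 0.6068 (-4.3 dB); phase: φ = 52.6°.

|H| = 0.6068 (-4.3 dB), φ = 52.6°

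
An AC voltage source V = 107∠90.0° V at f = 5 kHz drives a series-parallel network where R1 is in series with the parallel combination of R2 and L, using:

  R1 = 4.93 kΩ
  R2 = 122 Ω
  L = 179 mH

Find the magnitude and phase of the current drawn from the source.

Step 1 — Angular frequency: ω = 2π·f = 2π·5000 = 3.142e+04 rad/s.
Step 2 — Component impedances:
  R1: Z = R = 4930 Ω
  R2: Z = R = 122 Ω
  L: Z = jωL = j·3.142e+04·0.179 = 0 + j5623 Ω
Step 3 — Parallel branch: R2 || L = 1/(1/R2 + 1/L) = 121.9 + j2.646 Ω.
Step 4 — Series with R1: Z_total = R1 + (R2 || L) = 5052 + j2.646 Ω = 5052∠0.0° Ω.
Step 5 — Source phasor: V = 107∠90.0° V = 0 + j107 V.
Step 6 — Ohm's law: I = V / Z_total = (0 + j107) / (5052 + j2.646) = 1.109e-05 + j0.02118 A.
Step 7 — Convert to polar: |I| = 0.02118 A, ∠I = 90.0°.

I = 0.02118∠90.0° A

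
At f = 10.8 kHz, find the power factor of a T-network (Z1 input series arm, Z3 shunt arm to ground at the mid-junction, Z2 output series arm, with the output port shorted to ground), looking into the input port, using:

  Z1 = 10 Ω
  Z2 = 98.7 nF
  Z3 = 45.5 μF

Step 1 — Angular frequency: ω = 2π·f = 2π·1.08e+04 = 6.786e+04 rad/s.
Step 2 — Component impedances:
  Z1: Z = R = 10 Ω
  Z2: Z = 1/(jωC) = -j/(ω·C) = 0 - j149.3 Ω
  Z3: Z = 1/(jωC) = -j/(ω·C) = 0 - j0.3239 Ω
Step 3 — With the output port shorted to ground, the output series arm Z2 runs from the junction to ground; the shunt arm Z3 also runs from the junction to ground. They appear in parallel: Z3 || Z2 = 0 - j0.3232 Ω.
Step 4 — Series with input arm Z1: Z_in = Z1 + (Z3 || Z2) = 10 - j0.3232 Ω = 10.01∠-1.9° Ω.
Step 5 — Power factor: PF = cos(φ) = Re(Z)/|Z| = 10/10.005 = 0.9995.
Step 6 — Type: Im(Z) = -0.3232 ⇒ leading (phase φ = -1.9°).

PF = 0.9995 (leading, φ = -1.9°)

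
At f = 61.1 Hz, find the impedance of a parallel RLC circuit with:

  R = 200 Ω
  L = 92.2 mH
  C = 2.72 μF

Step 1 — Angular frequency: ω = 2π·f = 2π·61.1 = 383.9 rad/s.
Step 2 — Component impedances:
  R: Z = R = 200 Ω
  L: Z = jωL = j·383.9·0.0922 = 0 + j35.4 Ω
  C: Z = 1/(jωC) = -j/(ω·C) = 0 - j957.7 Ω
Step 3 — Parallel combination: 1/Z_total = 1/R + 1/L + 1/C; Z_total = 6.534 + j35.55 Ω = 36.15∠79.6° Ω.

Z = 6.534 + j35.55 Ω = 36.15∠79.6° Ω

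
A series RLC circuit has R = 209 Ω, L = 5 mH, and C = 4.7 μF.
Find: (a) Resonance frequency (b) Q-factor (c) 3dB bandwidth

Step 1 — Resonance condition Im(Z)=0 gives ω₀ = 1/√(LC).
Step 2 — ω₀ = 1/√(0.005·4.7e-06) = 6523 rad/s.
Step 3 — f₀ = ω₀/(2π) = 1038 Hz.
Step 4 — Series Q: Q = ω₀L/R = 6523·0.005/209 = 0.1561.
Step 5 — 3dB bandwidth: Δω = ω₀/Q = 4.18e+04 rad/s; BW = Δω/(2π) = 6653 Hz.

(a) f₀ = 1038 Hz  (b) Q = 0.1561  (c) BW = 6653 Hz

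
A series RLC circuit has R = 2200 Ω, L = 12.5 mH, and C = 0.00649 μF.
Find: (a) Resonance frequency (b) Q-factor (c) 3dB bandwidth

Step 1 — Resonance: ω₀ = 1/√(LC) = 1/√(0.0125·6.49e-09) = 1.11e+05 rad/s.
Step 2 — f₀ = ω₀/(2π) = 1.767e+04 Hz.
Step 3 — Series Q: Q = ω₀L/R = 1.11e+05·0.0125/2200 = 0.6308.
Step 4 — Bandwidth: Δω = ω₀/Q = 1.76e+05 rad/s; BW = Δω/(2π) = 2.801e+04 Hz.

(a) f₀ = 1.767e+04 Hz  (b) Q = 0.6308  (c) BW = 2.801e+04 Hz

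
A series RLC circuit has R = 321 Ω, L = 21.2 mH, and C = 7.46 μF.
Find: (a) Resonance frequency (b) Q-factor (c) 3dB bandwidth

Step 1 — Resonance: ω₀ = 1/√(LC) = 1/√(0.0212·7.46e-06) = 2515 rad/s.
Step 2 — f₀ = ω₀/(2π) = 400.2 Hz.
Step 3 — Series Q: Q = ω₀L/R = 2515·0.0212/321 = 0.1661.
Step 4 — Bandwidth: Δω = ω₀/Q = 1.514e+04 rad/s; BW = Δω/(2π) = 2410 Hz.

(a) f₀ = 400.2 Hz  (b) Q = 0.1661  (c) BW = 2410 Hz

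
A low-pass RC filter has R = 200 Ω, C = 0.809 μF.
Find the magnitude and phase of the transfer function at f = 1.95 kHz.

Step 1 — Angular frequency: ω = 2π·1950 = 1.225e+04 rad/s.
Step 2 — Transfer function: H(jω) = 1/(1 + jωRC).
Step 3 — Denominator: 1 + jωRC = 1 + j·1.225e+04·200·8.09e-07 = 1 + j1.982.
Step 4 — H = 0.2028 - j0.4021.
Step 5 — Magnitude: |H| = 0.4504 (-6.9 dB); phase: φ = -63.2°.

|H| = 0.4504 (-6.9 dB), φ = -63.2°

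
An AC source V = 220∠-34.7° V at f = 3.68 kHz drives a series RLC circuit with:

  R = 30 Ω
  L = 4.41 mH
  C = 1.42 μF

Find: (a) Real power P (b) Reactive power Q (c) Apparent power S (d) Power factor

Step 1 — Angular frequency: ω = 2π·f = 2π·3680 = 2.312e+04 rad/s.
Step 2 — Component impedances:
  R: Z = R = 30 Ω
  L: Z = jωL = j·2.312e+04·0.00441 = 0 + j102 Ω
  C: Z = 1/(jωC) = -j/(ω·C) = 0 - j30.46 Ω
Step 3 — Series combination: Z_total = R + L + C = 30 + j71.51 Ω = 77.55∠67.2° Ω.
Step 4 — Source phasor: V = 220∠-34.7° V = 180.9 - j125.2 V.
Step 5 — Current: I = V / Z = -0.587 - j2.776 A = 2.837∠-101.9° A.
Step 6 — Complex power: S = V·I* = 241.4 + j575.5 VA.
Step 7 — Real power: P = Re(S) = 241.4 W.
Step 8 — Reactive power: Q = Im(S) = 575.5 VAR.
Step 9 — Apparent power: |S| = 624.1 VA.
Step 10 — Power factor: PF = P/|S| = 0.3868 (lagging).

(a) P = 241.4 W  (b) Q = 575.5 VAR  (c) S = 624.1 VA  (d) PF = 0.3868 (lagging)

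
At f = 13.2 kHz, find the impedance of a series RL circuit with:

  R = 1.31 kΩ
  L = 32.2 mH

Step 1 — Angular frequency: ω = 2π·f = 2π·1.32e+04 = 8.294e+04 rad/s.
Step 2 — Component impedances:
  R: Z = R = 1310 Ω
  L: Z = jωL = j·8.294e+04·0.0322 = 0 + j2671 Ω
Step 3 — Series combination: Z_total = R + L = 1310 + j2671 Ω = 2975∠63.9° Ω.

Z = 1310 + j2671 Ω = 2975∠63.9° Ω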